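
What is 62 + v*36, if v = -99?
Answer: -3502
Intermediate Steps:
62 + v*36 = 62 - 99*36 = 62 - 3564 = -3502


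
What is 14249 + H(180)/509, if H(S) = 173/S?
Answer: 1305493553/91620 ≈ 14249.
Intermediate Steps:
14249 + H(180)/509 = 14249 + (173/180)/509 = 14249 + (173*(1/180))*(1/509) = 14249 + (173/180)*(1/509) = 14249 + 173/91620 = 1305493553/91620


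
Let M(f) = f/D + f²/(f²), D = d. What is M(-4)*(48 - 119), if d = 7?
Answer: -213/7 ≈ -30.429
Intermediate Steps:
D = 7
M(f) = 1 + f/7 (M(f) = f/7 + f²/(f²) = f*(⅐) + f²/f² = f/7 + 1 = 1 + f/7)
M(-4)*(48 - 119) = (1 + (⅐)*(-4))*(48 - 119) = (1 - 4/7)*(-71) = (3/7)*(-71) = -213/7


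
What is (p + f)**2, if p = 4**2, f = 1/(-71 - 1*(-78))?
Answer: 12769/49 ≈ 260.59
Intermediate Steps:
f = 1/7 (f = 1/(-71 + 78) = 1/7 ≈ 0.14286)
p = 16
(p + f)**2 = (16 + 1/7)**2 = (113/7)**2 = 12769/49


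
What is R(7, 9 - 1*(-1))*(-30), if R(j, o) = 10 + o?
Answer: -600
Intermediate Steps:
R(7, 9 - 1*(-1))*(-30) = (10 + (9 - 1*(-1)))*(-30) = (10 + (9 + 1))*(-30) = (10 + 10)*(-30) = 20*(-30) = -600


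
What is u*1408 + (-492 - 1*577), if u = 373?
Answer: 524115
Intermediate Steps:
u*1408 + (-492 - 1*577) = 373*1408 + (-492 - 1*577) = 525184 + (-492 - 577) = 525184 - 1069 = 524115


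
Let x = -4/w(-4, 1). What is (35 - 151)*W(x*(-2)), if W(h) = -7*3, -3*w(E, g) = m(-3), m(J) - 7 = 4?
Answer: 2436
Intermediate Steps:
m(J) = 11 (m(J) = 7 + 4 = 11)
w(E, g) = -11/3 (w(E, g) = -1/3*11 = -11/3)
x = 12/11 (x = -4/(-11/3) = -4*(-3/11) = 12/11 ≈ 1.0909)
W(h) = -21
(35 - 151)*W(x*(-2)) = (35 - 151)*(-21) = -116*(-21) = 2436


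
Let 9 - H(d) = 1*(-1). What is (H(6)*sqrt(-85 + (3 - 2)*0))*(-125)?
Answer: -1250*I*sqrt(85) ≈ -11524.0*I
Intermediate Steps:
H(d) = 10 (H(d) = 9 - (-1) = 9 - 1*(-1) = 9 + 1 = 10)
(H(6)*sqrt(-85 + (3 - 2)*0))*(-125) = (10*sqrt(-85 + (3 - 2)*0))*(-125) = (10*sqrt(-85 + 1*0))*(-125) = (10*sqrt(-85 + 0))*(-125) = (10*sqrt(-85))*(-125) = (10*(I*sqrt(85)))*(-125) = (10*I*sqrt(85))*(-125) = -1250*I*sqrt(85)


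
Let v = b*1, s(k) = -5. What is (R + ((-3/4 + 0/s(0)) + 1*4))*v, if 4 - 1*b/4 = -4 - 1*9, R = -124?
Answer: -8211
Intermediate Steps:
b = 68 (b = 16 - 4*(-4 - 1*9) = 16 - 4*(-4 - 9) = 16 - 4*(-13) = 16 + 52 = 68)
v = 68 (v = 68*1 = 68)
(R + ((-3/4 + 0/s(0)) + 1*4))*v = (-124 + ((-3/4 + 0/(-5)) + 1*4))*68 = (-124 + ((-3*1/4 + 0*(-1/5)) + 4))*68 = (-124 + ((-3/4 + 0) + 4))*68 = (-124 + (-3/4 + 4))*68 = (-124 + 13/4)*68 = -483/4*68 = -8211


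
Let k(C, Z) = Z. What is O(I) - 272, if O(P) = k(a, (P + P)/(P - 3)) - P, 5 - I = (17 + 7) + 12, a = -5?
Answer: -4066/17 ≈ -239.18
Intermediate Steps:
I = -31 (I = 5 - ((17 + 7) + 12) = 5 - (24 + 12) = 5 - 1*36 = 5 - 36 = -31)
O(P) = -P + 2*P/(-3 + P) (O(P) = (P + P)/(P - 3) - P = (2*P)/(-3 + P) - P = 2*P/(-3 + P) - P = -P + 2*P/(-3 + P))
O(I) - 272 = -31*(5 - 1*(-31))/(-3 - 31) - 272 = -31*(5 + 31)/(-34) - 272 = -31*(-1/34)*36 - 272 = 558/17 - 272 = -4066/17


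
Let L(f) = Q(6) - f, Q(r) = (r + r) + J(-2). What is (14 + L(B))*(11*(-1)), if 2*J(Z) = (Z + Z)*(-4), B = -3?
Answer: -407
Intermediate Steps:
J(Z) = -4*Z (J(Z) = ((Z + Z)*(-4))/2 = ((2*Z)*(-4))/2 = (-8*Z)/2 = -4*Z)
Q(r) = 8 + 2*r (Q(r) = (r + r) - 4*(-2) = 2*r + 8 = 8 + 2*r)
L(f) = 20 - f (L(f) = (8 + 2*6) - f = (8 + 12) - f = 20 - f)
(14 + L(B))*(11*(-1)) = (14 + (20 - 1*(-3)))*(11*(-1)) = (14 + (20 + 3))*(-11) = (14 + 23)*(-11) = 37*(-11) = -407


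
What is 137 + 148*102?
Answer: 15233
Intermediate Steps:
137 + 148*102 = 137 + 15096 = 15233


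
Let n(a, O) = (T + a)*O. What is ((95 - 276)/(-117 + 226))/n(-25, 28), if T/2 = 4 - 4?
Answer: 181/76300 ≈ 0.0023722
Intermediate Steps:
T = 0 (T = 2*(4 - 4) = 2*0 = 0)
n(a, O) = O*a (n(a, O) = (0 + a)*O = a*O = O*a)
((95 - 276)/(-117 + 226))/n(-25, 28) = ((95 - 276)/(-117 + 226))/((28*(-25))) = -181/109/(-700) = -181*1/109*(-1/700) = -181/109*(-1/700) = 181/76300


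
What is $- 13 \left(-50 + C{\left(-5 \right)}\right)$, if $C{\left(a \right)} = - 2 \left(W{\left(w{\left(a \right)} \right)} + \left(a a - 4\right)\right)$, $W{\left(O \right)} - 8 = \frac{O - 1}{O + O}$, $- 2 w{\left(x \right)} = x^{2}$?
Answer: $\frac{35451}{25} \approx 1418.0$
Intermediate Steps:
$w{\left(x \right)} = - \frac{x^{2}}{2}$
$W{\left(O \right)} = 8 + \frac{-1 + O}{2 O}$ ($W{\left(O \right)} = 8 + \frac{O - 1}{O + O} = 8 + \frac{-1 + O}{2 O}$)
$C{\left(a \right)} = 8 - 2 a^{2} + \frac{2 \left(-1 - \frac{17 a^{2}}{2}\right)}{a^{2}}$ ($C{\left(a \right)} = - 2 \left(\frac{-1 + 17 \left(- \frac{a^{2}}{2}\right)}{2 \left(- \frac{a^{2}}{2}\right)} + \left(a a - 4\right)\right) = - 2 \left(\frac{- \frac{2}{a^{2}} \left(-1 - \frac{17 a^{2}}{2}\right)}{2} + \left(a^{2} - 4\right)\right) = - 2 \left(- \frac{-1 - \frac{17 a^{2}}{2}}{a^{2}} + \left(-4 + a^{2}\right)\right) = - 2 \left(-4 + a^{2} - \frac{-1 - \frac{17 a^{2}}{2}}{a^{2}}\right) = 8 - 2 a^{2} + \frac{2 \left(-1 - \frac{17 a^{2}}{2}\right)}{a^{2}}$)
$- 13 \left(-50 + C{\left(-5 \right)}\right) = - 13 \left(-50 - \left(9 + 50 + \frac{2}{25}\right)\right) = - 13 \left(-50 - \frac{1477}{25}\right) = \left(-13\right) \left(- \frac{2727}{25}\right) = \frac{35451}{25}$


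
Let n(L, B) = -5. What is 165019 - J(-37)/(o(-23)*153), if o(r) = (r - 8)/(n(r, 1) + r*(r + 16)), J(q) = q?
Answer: 260893115/1581 ≈ 1.6502e+5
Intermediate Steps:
o(r) = (-8 + r)/(-5 + r*(16 + r)) (o(r) = (r - 8)/(-5 + r*(r + 16)) = (-8 + r)/(-5 + r*(16 + r)))
165019 - J(-37)/(o(-23)*153) = 165019 - (-37)/(((-8 - 23)/(-5 + (-23)² + 16*(-23)))*153) = 165019 - (-37)/((-31/(-5 + 529 - 368))*153) = 165019 - (-37)/((-31/156)*153) = 165019 - (-37)/(((1/156)*(-31))*153) = 165019 - (-37)/((-31/156*153)) = 165019 - (-37)/(-1581/52) = 165019 - (-37)*(-52)/1581 = 165019 - 1*1924/1581 = 165019 - 1924/1581 = 260893115/1581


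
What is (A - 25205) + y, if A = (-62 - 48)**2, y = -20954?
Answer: -34059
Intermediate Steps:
A = 12100 (A = (-110)**2 = 12100)
(A - 25205) + y = (12100 - 25205) - 20954 = -13105 - 20954 = -34059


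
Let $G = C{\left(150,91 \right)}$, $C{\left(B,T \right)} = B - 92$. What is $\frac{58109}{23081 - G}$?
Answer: $\frac{58109}{23023} \approx 2.524$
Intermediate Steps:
$C{\left(B,T \right)} = -92 + B$
$G = 58$ ($G = -92 + 150 = 58$)
$\frac{58109}{23081 - G} = \frac{58109}{23081 - 58} = \frac{58109}{23023}$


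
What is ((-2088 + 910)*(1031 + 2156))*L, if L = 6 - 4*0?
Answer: -22525716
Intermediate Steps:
L = 6 (L = 6 + 0 = 6)
((-2088 + 910)*(1031 + 2156))*L = ((-2088 + 910)*(1031 + 2156))*6 = -1178*3187*6 = -3754286*6 = -22525716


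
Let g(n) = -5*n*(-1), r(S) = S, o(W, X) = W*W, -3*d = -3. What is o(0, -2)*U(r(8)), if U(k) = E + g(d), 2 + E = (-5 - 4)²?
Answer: 0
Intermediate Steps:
d = 1 (d = -⅓*(-3) = 1)
o(W, X) = W²
E = 79 (E = -2 + (-5 - 4)² = -2 + (-9)² = -2 + 81 = 79)
g(n) = 5*n
U(k) = 84 (U(k) = 79 + 5*1 = 79 + 5 = 84)
o(0, -2)*U(r(8)) = 0²*84 = 0*84 = 0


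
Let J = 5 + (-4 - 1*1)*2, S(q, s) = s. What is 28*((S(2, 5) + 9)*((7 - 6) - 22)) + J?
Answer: -8237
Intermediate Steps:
J = -5 (J = 5 + (-4 - 1)*2 = 5 - 5*2 = 5 - 10 = -5)
28*((S(2, 5) + 9)*((7 - 6) - 22)) + J = 28*((5 + 9)*((7 - 6) - 22)) - 5 = 28*(14*(1 - 22)) - 5 = 28*(14*(-21)) - 5 = 28*(-294) - 5 = -8232 - 5 = -8237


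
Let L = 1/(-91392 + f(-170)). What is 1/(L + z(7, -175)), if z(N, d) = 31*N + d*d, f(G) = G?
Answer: 91562/2823955203 ≈ 3.2423e-5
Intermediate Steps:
z(N, d) = d² + 31*N (z(N, d) = 31*N + d² = d² + 31*N)
L = -1/91562 (L = 1/(-91392 - 170) = 1/(-91562) = -1/91562 ≈ -1.0922e-5)
1/(L + z(7, -175)) = 1/(-1/91562 + ((-175)² + 31*7)) = 1/(-1/91562 + (30625 + 217)) = 1/(-1/91562 + 30842) = 1/(2823955203/91562) = 91562/2823955203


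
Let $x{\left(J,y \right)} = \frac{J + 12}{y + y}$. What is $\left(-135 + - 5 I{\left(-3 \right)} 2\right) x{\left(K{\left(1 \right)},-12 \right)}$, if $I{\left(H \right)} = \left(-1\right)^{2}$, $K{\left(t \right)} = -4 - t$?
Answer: $\frac{1015}{24} \approx 42.292$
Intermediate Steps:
$x{\left(J,y \right)} = \frac{12 + J}{2 y}$
$I{\left(H \right)} = 1$
$\left(-135 + - 5 I{\left(-3 \right)} 2\right) x{\left(K{\left(1 \right)},-12 \right)} = \left(-135 + \left(-5\right) 1 \cdot 2\right) \frac{12 - 5}{2 \left(-12\right)} = \left(-135 - 10\right) \frac{1}{2} \left(- \frac{1}{12}\right) \left(12 - 5\right) = - 145 \cdot \frac{1}{2} \left(- \frac{1}{12}\right) 7 = \left(-145\right) \left(- \frac{7}{24}\right) = \frac{1015}{24}$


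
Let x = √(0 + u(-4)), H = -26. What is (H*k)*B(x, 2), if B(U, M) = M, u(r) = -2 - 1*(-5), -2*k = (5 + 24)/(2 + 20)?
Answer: 377/11 ≈ 34.273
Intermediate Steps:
k = -29/44 (k = -(5 + 24)/(2*(2 + 20)) = -29/(2*22) = -½*29/22 = -29/44 ≈ -0.65909)
u(r) = 3 (u(r) = -2 + 5 = 3)
x = √3 (x = √(0 + 3) = √3 ≈ 1.7320)
(H*k)*B(x, 2) = -26*(-29/44)*2 = (377/22)*2 = 377/11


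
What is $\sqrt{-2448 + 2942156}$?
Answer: $34 \sqrt{2543} \approx 1714.6$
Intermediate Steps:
$\sqrt{-2448 + 2942156} = \sqrt{2939708} = 34 \sqrt{2543}$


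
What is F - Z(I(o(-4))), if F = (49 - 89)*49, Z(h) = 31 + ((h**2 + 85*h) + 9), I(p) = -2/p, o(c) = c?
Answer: -8171/4 ≈ -2042.8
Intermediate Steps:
Z(h) = 40 + h**2 + 85*h (Z(h) = 31 + (9 + h**2 + 85*h) = 40 + h**2 + 85*h)
F = -1960 (F = -40*49 = -1960)
F - Z(I(o(-4))) = -1960 - (40 + (-2/(-4))**2 + 85*(-2/(-4))) = -1960 - (40 + (-2*(-1/4))**2 + 85*(-2*(-1/4))) = -1960 - (40 + (1/2)**2 + 85*(1/2)) = -1960 - (40 + 1/4 + 85/2) = -1960 - 1*331/4 = -1960 - 331/4 = -8171/4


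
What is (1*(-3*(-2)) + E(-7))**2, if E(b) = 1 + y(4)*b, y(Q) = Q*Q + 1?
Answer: 12544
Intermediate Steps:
y(Q) = 1 + Q**2 (y(Q) = Q**2 + 1 = 1 + Q**2)
E(b) = 1 + 17*b (E(b) = 1 + (1 + 4**2)*b = 1 + (1 + 16)*b = 1 + 17*b)
(1*(-3*(-2)) + E(-7))**2 = (1*(-3*(-2)) + (1 + 17*(-7)))**2 = (1*6 + (1 - 119))**2 = (6 - 118)**2 = (-112)**2 = 12544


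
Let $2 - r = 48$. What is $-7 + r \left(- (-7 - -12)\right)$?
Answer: $223$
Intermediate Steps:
$r = -46$ ($r = 2 - 48 = -46$)
$-7 + r \left(- (-7 - -12)\right) = -7 - 46 \left(- (-7 - -12)\right) = -7 - 46 \left(- (-7 + 12)\right) = -7 - 46 \left(\left(-1\right) 5\right) = -7 - -230 = -7 + 230 = 223$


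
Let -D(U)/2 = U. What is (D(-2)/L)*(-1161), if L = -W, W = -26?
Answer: -2322/13 ≈ -178.62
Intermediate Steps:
D(U) = -2*U
L = 26 (L = -1*(-26) = 26)
(D(-2)/L)*(-1161) = (-2*(-2)/26)*(-1161) = (4*(1/26))*(-1161) = (2/13)*(-1161) = -2322/13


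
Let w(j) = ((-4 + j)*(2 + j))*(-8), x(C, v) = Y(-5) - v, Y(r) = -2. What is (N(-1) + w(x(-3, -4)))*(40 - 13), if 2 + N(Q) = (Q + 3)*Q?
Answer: 1620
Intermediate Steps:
N(Q) = -2 + Q*(3 + Q) (N(Q) = -2 + (Q + 3)*Q = -2 + (3 + Q)*Q = -2 + Q*(3 + Q))
x(C, v) = -2 - v
w(j) = -8*(-4 + j)*(2 + j)
(N(-1) + w(x(-3, -4)))*(40 - 13) = ((-2 + (-1)**2 + 3*(-1)) + (64 - 8*(-2 - 1*(-4))**2 + 16*(-2 - 1*(-4))))*(40 - 13) = ((-2 + 1 - 3) + (64 - 8*(-2 + 4)**2 + 16*(-2 + 4)))*27 = (-4 + (64 - 8*2**2 + 16*2))*27 = (-4 + (64 - 8*4 + 32))*27 = (-4 + (64 - 32 + 32))*27 = (-4 + 64)*27 = 60*27 = 1620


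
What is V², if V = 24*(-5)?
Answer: 14400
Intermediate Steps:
V = -120
V² = (-120)² = 14400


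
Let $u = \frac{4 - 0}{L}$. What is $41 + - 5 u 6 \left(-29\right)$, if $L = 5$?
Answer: $737$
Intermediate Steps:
$u = \frac{4}{5}$ ($u = \frac{4 - 0}{5} = \left(4 + 0\right) \frac{1}{5} = 4 \cdot \frac{1}{5} = \frac{4}{5} \approx 0.8$)
$41 + - 5 u 6 \left(-29\right) = 41 + \left(-5\right) \frac{4}{5} \cdot 6 \left(-29\right) = 41 + \left(-4\right) 6 \left(-29\right) = 41 - -696 = 41 + 696 = 737$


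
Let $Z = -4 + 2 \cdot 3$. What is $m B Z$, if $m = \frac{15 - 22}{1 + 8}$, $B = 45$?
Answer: $-70$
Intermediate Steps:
$m = - \frac{7}{9} \approx -0.77778$
$Z = 2$ ($Z = -4 + 6 = 2$)
$m B Z = \left(- \frac{7}{9}\right) 45 \cdot 2 = \left(-35\right) 2 = -70$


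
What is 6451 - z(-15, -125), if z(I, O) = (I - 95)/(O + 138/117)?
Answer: 2831599/439 ≈ 6450.1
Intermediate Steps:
z(I, O) = (-95 + I)/(46/39 + O) (z(I, O) = (-95 + I)/(O + 138*(1/117)) = (-95 + I)/(O + 46/39) = (-95 + I)/(46/39 + O))
6451 - z(-15, -125) = 6451 - 39*(-95 - 15)/(46 + 39*(-125)) = 6451 - 39*(-110)/(46 - 4875) = 6451 - 39*(-110)/(-4829) = 6451 - 39*(-1)*(-110)/4829 = 6451 - 1*390/439 = 6451 - 390/439 = 2831599/439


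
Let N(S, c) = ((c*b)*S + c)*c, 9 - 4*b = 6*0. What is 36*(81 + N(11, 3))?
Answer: 11259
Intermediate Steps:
b = 9/4 (b = 9/4 - 3*0/2 = 9/4 - ¼*0 = 9/4 + 0 = 9/4 ≈ 2.2500)
N(S, c) = c*(c + 9*S*c/4) (N(S, c) = ((c*(9/4))*S + c)*c = ((9*c/4)*S + c)*c = (9*S*c/4 + c)*c = (c + 9*S*c/4)*c = c*(c + 9*S*c/4))
36*(81 + N(11, 3)) = 36*(81 + (¼)*3²*(4 + 9*11)) = 36*(81 + (¼)*9*(4 + 99)) = 36*(81 + (¼)*9*103) = 36*(81 + 927/4) = 36*(1251/4) = 11259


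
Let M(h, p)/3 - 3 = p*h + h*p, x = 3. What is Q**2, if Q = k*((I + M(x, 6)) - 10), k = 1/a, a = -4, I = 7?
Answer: 3249/4 ≈ 812.25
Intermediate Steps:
M(h, p) = 9 + 6*h*p (M(h, p) = 9 + 3*(p*h + h*p) = 9 + 3*(h*p + h*p) = 9 + 3*(2*h*p) = 9 + 6*h*p)
k = -1/4 (k = 1/(-4) = -1/4 ≈ -0.25000)
Q = -57/2 (Q = -((7 + (9 + 6*3*6)) - 10)/4 = -((7 + (9 + 108)) - 10)/4 = -((7 + 117) - 10)/4 = -(124 - 10)/4 = -1/4*114 = -57/2 ≈ -28.500)
Q**2 = (-57/2)**2 = 3249/4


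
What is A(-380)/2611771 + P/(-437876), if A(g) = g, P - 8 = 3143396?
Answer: -2052504450341/285907959599 ≈ -7.1789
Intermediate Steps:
P = 3143404 (P = 8 + 3143396 = 3143404)
A(-380)/2611771 + P/(-437876) = -380/2611771 + 3143404/(-437876) = -380*1/2611771 + 3143404*(-1/437876) = -380/2611771 - 785851/109469 = -2052504450341/285907959599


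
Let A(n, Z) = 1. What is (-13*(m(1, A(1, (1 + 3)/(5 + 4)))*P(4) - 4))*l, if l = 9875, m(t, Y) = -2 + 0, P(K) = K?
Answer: 1540500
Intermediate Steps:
m(t, Y) = -2
(-13*(m(1, A(1, (1 + 3)/(5 + 4)))*P(4) - 4))*l = -13*(-2*4 - 4)*9875 = -13*(-8 - 4)*9875 = -13*(-12)*9875 = 156*9875 = 1540500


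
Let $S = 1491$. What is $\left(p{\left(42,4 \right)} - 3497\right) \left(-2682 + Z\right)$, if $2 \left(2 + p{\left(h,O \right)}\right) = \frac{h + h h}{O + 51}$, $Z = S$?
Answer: $\frac{228126522}{55} \approx 4.1478 \cdot 10^{6}$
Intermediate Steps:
$Z = 1491$
$p{\left(h,O \right)} = -2 + \frac{h + h^{2}}{2 \left(51 + O\right)}$ ($p{\left(h,O \right)} = -2 + \frac{\left(h + h h\right) \frac{1}{O + 51}}{2} = -2 + \frac{\left(h + h^{2}\right) \frac{1}{51 + O}}{2} = -2 + \frac{\frac{1}{51 + O} \left(h + h^{2}\right)}{2} = -2 + \frac{h + h^{2}}{2 \left(51 + O\right)}$)
$\left(p{\left(42,4 \right)} - 3497\right) \left(-2682 + Z\right) = \left(\frac{-204 + 42 + 42^{2} - 16}{2 \left(51 + 4\right)} - 3497\right) \left(-2682 + 1491\right) = \left(\frac{-204 + 42 + 1764 - 16}{2 \cdot 55} - 3497\right) \left(-1191\right) = \left(\frac{1}{2} \cdot \frac{1}{55} \cdot 1586 - 3497\right) \left(-1191\right) = \left(\frac{793}{55} - 3497\right) \left(-1191\right) = \left(- \frac{191542}{55}\right) \left(-1191\right) = \frac{228126522}{55}$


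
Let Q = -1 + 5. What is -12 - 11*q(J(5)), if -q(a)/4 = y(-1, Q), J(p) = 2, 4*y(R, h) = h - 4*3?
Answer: -100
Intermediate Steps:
Q = 4
y(R, h) = -3 + h/4 (y(R, h) = (h - 4*3)/4 = (h - 12)/4 = (-12 + h)/4 = -3 + h/4)
q(a) = 8 (q(a) = -4*(-3 + (¼)*4) = -4*(-3 + 1) = -4*(-2) = 8)
-12 - 11*q(J(5)) = -12 - 11*8 = -12 - 88 = -100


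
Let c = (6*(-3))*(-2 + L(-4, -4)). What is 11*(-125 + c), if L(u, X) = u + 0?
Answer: -187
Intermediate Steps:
L(u, X) = u
c = 108 (c = (6*(-3))*(-2 - 4) = -18*(-6) = 108)
11*(-125 + c) = 11*(-125 + 108) = 11*(-17) = -187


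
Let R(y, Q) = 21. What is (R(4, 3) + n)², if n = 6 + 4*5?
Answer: 2209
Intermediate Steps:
n = 26 (n = 6 + 20 = 26)
(R(4, 3) + n)² = (21 + 26)² = 47² = 2209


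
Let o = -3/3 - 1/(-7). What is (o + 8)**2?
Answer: 2500/49 ≈ 51.020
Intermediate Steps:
o = -6/7 (o = -3*1/3 - 1*(-1/7) = -1 + 1/7 = -6/7 ≈ -0.85714)
(o + 8)**2 = (-6/7 + 8)**2 = (50/7)**2 = 2500/49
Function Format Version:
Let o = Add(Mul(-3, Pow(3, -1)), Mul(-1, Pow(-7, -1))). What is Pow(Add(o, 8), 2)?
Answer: Rational(2500, 49) ≈ 51.020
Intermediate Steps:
o = Rational(-6, 7) (o = Add(Mul(-3, Rational(1, 3)), Mul(-1, Rational(-1, 7))) = Add(-1, Rational(1, 7)) = Rational(-6, 7) ≈ -0.85714)
Pow(Add(o, 8), 2) = Pow(Add(Rational(-6, 7), 8), 2) = Pow(Rational(50, 7), 2) = Rational(2500, 49)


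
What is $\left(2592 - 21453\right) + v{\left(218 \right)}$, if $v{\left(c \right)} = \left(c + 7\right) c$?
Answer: $30189$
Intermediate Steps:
$v{\left(c \right)} = c \left(7 + c\right)$ ($v{\left(c \right)} = \left(7 + c\right) c = c \left(7 + c\right)$)
$\left(2592 - 21453\right) + v{\left(218 \right)} = \left(2592 - 21453\right) + 218 \left(7 + 218\right) = \left(2592 - 21453\right) + 218 \cdot 225 = -18861 + 49050 = 30189$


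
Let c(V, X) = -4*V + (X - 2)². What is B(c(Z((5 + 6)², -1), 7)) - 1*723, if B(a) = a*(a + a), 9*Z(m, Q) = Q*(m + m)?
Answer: 2787935/81 ≈ 34419.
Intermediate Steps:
Z(m, Q) = 2*Q*m/9 (Z(m, Q) = (Q*(m + m))/9 = (Q*(2*m))/9 = (2*Q*m)/9 = 2*Q*m/9)
c(V, X) = (-2 + X)² - 4*V (c(V, X) = -4*V + (-2 + X)² = (-2 + X)² - 4*V)
B(a) = 2*a² (B(a) = a*(2*a) = 2*a²)
B(c(Z((5 + 6)², -1), 7)) - 1*723 = 2*((-2 + 7)² - 8*(-1)*(5 + 6)²/9)² - 1*723 = 2*(5² - 8*(-1)*11²/9)² - 723 = 2*(25 - 8*(-1)*121/9)² - 723 = 2*(25 - 4*(-242/9))² - 723 = 2*(25 + 968/9)² - 723 = 2*(1193/9)² - 723 = 2*(1423249/81) - 723 = 2846498/81 - 723 = 2787935/81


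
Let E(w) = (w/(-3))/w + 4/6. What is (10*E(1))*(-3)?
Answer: -10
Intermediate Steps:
E(w) = ⅓ (E(w) = (w*(-⅓))/w + 4*(⅙) = (-w/3)/w + ⅔ = -⅓ + ⅔ = ⅓)
(10*E(1))*(-3) = (10*(⅓))*(-3) = (10/3)*(-3) = -10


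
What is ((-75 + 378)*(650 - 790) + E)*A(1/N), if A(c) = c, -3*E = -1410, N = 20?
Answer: -4195/2 ≈ -2097.5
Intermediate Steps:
E = 470 (E = -1/3*(-1410) = 470)
((-75 + 378)*(650 - 790) + E)*A(1/N) = ((-75 + 378)*(650 - 790) + 470)/20 = (303*(-140) + 470)*(1/20) = (-42420 + 470)*(1/20) = -41950*1/20 = -4195/2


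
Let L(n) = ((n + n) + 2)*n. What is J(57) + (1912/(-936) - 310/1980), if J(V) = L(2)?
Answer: 2803/286 ≈ 9.8007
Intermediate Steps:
L(n) = n*(2 + 2*n) (L(n) = (2*n + 2)*n = (2 + 2*n)*n = n*(2 + 2*n))
J(V) = 12 (J(V) = 2*2*(1 + 2) = 2*2*3 = 12)
J(57) + (1912/(-936) - 310/1980) = 12 + (1912/(-936) - 310/1980) = 12 + (1912*(-1/936) - 310*1/1980) = 12 + (-239/117 - 31/198) = 12 - 629/286 = 2803/286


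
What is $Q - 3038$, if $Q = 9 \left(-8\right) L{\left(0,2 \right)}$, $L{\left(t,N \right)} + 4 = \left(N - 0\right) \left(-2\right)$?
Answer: $-2462$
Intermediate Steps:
$L{\left(t,N \right)} = -4 - 2 N$ ($L{\left(t,N \right)} = -4 + \left(N - 0\right) \left(-2\right) = -4 + \left(N + 0\right) \left(-2\right) = -4 + N \left(-2\right) = -4 - 2 N$)
$Q = 576$ ($Q = 9 \left(-8\right) \left(-4 - 4\right) = - 72 \left(-4 - 4\right) = \left(-72\right) \left(-8\right) = 576$)
$Q - 3038 = 576 - 3038 = -2462$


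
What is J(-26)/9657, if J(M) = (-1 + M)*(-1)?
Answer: 3/1073 ≈ 0.0027959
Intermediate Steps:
J(M) = 1 - M
J(-26)/9657 = (1 - 1*(-26))/9657 = (1 + 26)*(1/9657) = 27*(1/9657) = 3/1073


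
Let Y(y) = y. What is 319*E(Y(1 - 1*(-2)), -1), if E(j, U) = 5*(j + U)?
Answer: 3190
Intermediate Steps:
E(j, U) = 5*U + 5*j (E(j, U) = 5*(U + j) = 5*U + 5*j)
319*E(Y(1 - 1*(-2)), -1) = 319*(5*(-1) + 5*(1 - 1*(-2))) = 319*(-5 + 5*(1 + 2)) = 319*(-5 + 5*3) = 319*(-5 + 15) = 319*10 = 3190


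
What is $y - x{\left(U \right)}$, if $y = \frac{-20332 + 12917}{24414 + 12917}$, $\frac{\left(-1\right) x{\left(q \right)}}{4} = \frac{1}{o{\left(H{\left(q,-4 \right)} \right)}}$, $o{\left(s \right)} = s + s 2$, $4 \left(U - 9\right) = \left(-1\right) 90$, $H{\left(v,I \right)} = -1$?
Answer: $- \frac{171569}{111993} \approx -1.532$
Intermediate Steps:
$U = - \frac{27}{2}$ ($U = 9 + \frac{\left(-1\right) 90}{4} = 9 + \frac{1}{4} \left(-90\right) = 9 - \frac{45}{2} = - \frac{27}{2} \approx -13.5$)
$o{\left(s \right)} = 3 s$ ($o{\left(s \right)} = s + 2 s = 3 s$)
$x{\left(q \right)} = \frac{4}{3}$ ($x{\left(q \right)} = - \frac{4}{3 \left(-1\right)} = - \frac{4}{-3} = \left(-4\right) \left(- \frac{1}{3}\right) = \frac{4}{3}$)
$y = - \frac{7415}{37331} \approx -0.19863$
$y - x{\left(U \right)} = - \frac{7415}{37331} - \frac{4}{3} = - \frac{171569}{111993}$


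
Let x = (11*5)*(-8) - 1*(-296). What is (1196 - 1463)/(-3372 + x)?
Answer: 89/1172 ≈ 0.075939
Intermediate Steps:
x = -144 (x = 55*(-8) + 296 = -440 + 296 = -144)
(1196 - 1463)/(-3372 + x) = (1196 - 1463)/(-3372 - 144) = -267/(-3516) = -267*(-1/3516) = 89/1172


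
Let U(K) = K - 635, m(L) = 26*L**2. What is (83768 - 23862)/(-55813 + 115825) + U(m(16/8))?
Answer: -15903233/30006 ≈ -530.00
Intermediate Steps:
U(K) = -635 + K
(83768 - 23862)/(-55813 + 115825) + U(m(16/8)) = (83768 - 23862)/(-55813 + 115825) + (-635 + 26*(16/8)**2) = 59906/60012 + (-635 + 26*(16*(1/8))**2) = 59906*(1/60012) + (-635 + 26*2**2) = 29953/30006 + (-635 + 26*4) = 29953/30006 + (-635 + 104) = 29953/30006 - 531 = -15903233/30006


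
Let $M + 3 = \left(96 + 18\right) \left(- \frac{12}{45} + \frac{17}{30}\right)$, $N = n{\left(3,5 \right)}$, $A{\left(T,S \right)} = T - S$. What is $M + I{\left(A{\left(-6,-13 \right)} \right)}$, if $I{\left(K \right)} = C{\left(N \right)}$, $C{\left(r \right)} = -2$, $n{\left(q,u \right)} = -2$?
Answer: $\frac{146}{5} \approx 29.2$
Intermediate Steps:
$N = -2$
$I{\left(K \right)} = -2$
$M = \frac{156}{5}$ ($M = -3 + \left(96 + 18\right) \left(- \frac{12}{45} + \frac{17}{30}\right) = -3 + 114 \left(\left(-12\right) \frac{1}{45} + 17 \cdot \frac{1}{30}\right) = -3 + 114 \left(- \frac{4}{15} + \frac{17}{30}\right) = -3 + 114 \cdot \frac{3}{10} = -3 + \frac{171}{5} = \frac{156}{5} \approx 31.2$)
$M + I{\left(A{\left(-6,-13 \right)} \right)} = \frac{156}{5} - 2 = \frac{146}{5}$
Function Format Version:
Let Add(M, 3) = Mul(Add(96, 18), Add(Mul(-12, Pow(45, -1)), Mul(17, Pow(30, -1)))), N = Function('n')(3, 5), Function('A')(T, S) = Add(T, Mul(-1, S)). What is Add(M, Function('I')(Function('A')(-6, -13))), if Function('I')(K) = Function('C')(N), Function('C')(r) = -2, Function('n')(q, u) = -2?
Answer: Rational(146, 5) ≈ 29.200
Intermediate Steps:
N = -2
Function('I')(K) = -2
M = Rational(156, 5) (M = Add(-3, Mul(Add(96, 18), Add(Mul(-12, Pow(45, -1)), Mul(17, Pow(30, -1))))) = Add(-3, Mul(114, Add(Mul(-12, Rational(1, 45)), Mul(17, Rational(1, 30))))) = Add(-3, Mul(114, Add(Rational(-4, 15), Rational(17, 30)))) = Add(-3, Mul(114, Rational(3, 10))) = Add(-3, Rational(171, 5)) = Rational(156, 5) ≈ 31.200)
Add(M, Function('I')(Function('A')(-6, -13))) = Add(Rational(156, 5), -2) = Rational(146, 5)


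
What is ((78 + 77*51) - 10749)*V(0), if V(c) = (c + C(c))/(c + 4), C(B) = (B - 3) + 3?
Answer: 0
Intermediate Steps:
C(B) = B (C(B) = (-3 + B) + 3 = B)
V(c) = 2*c/(4 + c) (V(c) = (c + c)/(c + 4) = (2*c)/(4 + c) = 2*c/(4 + c))
((78 + 77*51) - 10749)*V(0) = ((78 + 77*51) - 10749)*(2*0/(4 + 0)) = ((78 + 3927) - 10749)*(2*0/4) = (4005 - 10749)*(2*0*(1/4)) = -6744*0 = 0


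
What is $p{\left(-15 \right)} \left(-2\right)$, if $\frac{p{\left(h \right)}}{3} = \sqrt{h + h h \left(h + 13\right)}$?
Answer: $- 6 i \sqrt{465} \approx - 129.38 i$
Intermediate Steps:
$p{\left(h \right)} = 3 \sqrt{h + h^{2} \left(13 + h\right)}$ ($p{\left(h \right)} = 3 \sqrt{h + h h \left(h + 13\right)} = 3 \sqrt{h + h^{2} \left(13 + h\right)}$)
$p{\left(-15 \right)} \left(-2\right) = 3 \sqrt{- 15 \left(1 + \left(-15\right)^{2} + 13 \left(-15\right)\right)} \left(-2\right) = 3 \sqrt{- 15 \left(1 + 225 - 195\right)} \left(-2\right) = 3 \sqrt{\left(-15\right) 31} \left(-2\right) = 3 \sqrt{-465} \left(-2\right) = 3 i \sqrt{465} \left(-2\right) = - 6 i \sqrt{465}$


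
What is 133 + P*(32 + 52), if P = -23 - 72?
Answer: -7847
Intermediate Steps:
P = -95
133 + P*(32 + 52) = 133 - 95*(32 + 52) = 133 - 95*84 = 133 - 7980 = -7847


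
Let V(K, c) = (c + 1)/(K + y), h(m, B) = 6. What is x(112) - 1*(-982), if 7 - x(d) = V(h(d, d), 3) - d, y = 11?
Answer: 18713/17 ≈ 1100.8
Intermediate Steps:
V(K, c) = (1 + c)/(11 + K) (V(K, c) = (c + 1)/(K + 11) = (1 + c)/(11 + K))
x(d) = 115/17 + d (x(d) = 7 - ((1 + 3)/(11 + 6) - d) = 7 - (4/17 - d) = 7 + (-4/17 + d) = 115/17 + d)
x(112) - 1*(-982) = (115/17 + 112) - 1*(-982) = 2019/17 + 982 = 18713/17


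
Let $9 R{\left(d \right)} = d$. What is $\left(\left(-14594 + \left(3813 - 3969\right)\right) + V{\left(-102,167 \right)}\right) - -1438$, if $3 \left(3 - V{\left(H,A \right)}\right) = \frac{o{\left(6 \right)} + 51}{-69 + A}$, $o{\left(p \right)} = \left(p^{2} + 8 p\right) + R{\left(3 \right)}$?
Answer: $- \frac{838496}{63} \approx -13309.0$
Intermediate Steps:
$R{\left(d \right)} = \frac{d}{9}$
$o{\left(p \right)} = \frac{1}{3} + p^{2} + 8 p$ ($o{\left(p \right)} = \left(p^{2} + 8 p\right) + \frac{1}{9} \cdot 3 = \left(p^{2} + 8 p\right) + \frac{1}{3} = \frac{1}{3} + p^{2} + 8 p$)
$V{\left(H,A \right)} = 3 - \frac{406}{9 \left(-69 + A\right)}$ ($V{\left(H,A \right)} = 3 - \frac{\left(\left(\frac{1}{3} + 6^{2} + 8 \cdot 6\right) + 51\right) \frac{1}{-69 + A}}{3} = 3 - \frac{\left(\left(\frac{1}{3} + 36 + 48\right) + 51\right) \frac{1}{-69 + A}}{3} = 3 - \frac{\left(\frac{253}{3} + 51\right) \frac{1}{-69 + A}}{3} = 3 - \frac{\frac{406}{3} \frac{1}{-69 + A}}{3} = 3 - \frac{406}{9 \left(-69 + A\right)}$)
$\left(\left(-14594 + \left(3813 - 3969\right)\right) + V{\left(-102,167 \right)}\right) - -1438 = \left(\left(-14594 + \left(3813 - 3969\right)\right) + \frac{-2269 + 27 \cdot 167}{9 \left(-69 + 167\right)}\right) - -1438 = \left(\left(-14594 - 156\right) + \frac{-2269 + 4509}{9 \cdot 98}\right) + 1438 = \left(-14750 + \frac{1}{9} \cdot \frac{1}{98} \cdot 2240\right) + 1438 = \left(-14750 + \frac{160}{63}\right) + 1438 = - \frac{929090}{63} + 1438 = - \frac{838496}{63}$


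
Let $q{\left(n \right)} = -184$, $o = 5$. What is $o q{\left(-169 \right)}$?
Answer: $-920$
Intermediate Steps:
$o q{\left(-169 \right)} = 5 \left(-184\right) = -920$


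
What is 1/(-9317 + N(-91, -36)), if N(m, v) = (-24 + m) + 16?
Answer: -1/9416 ≈ -0.00010620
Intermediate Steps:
N(m, v) = -8 + m
1/(-9317 + N(-91, -36)) = 1/(-9317 + (-8 - 91)) = 1/(-9317 - 99) = 1/(-9416) = -1/9416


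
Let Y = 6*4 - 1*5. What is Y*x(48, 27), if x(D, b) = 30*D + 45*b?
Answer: 50445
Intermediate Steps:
Y = 19 (Y = 24 - 5 = 19)
Y*x(48, 27) = 19*(30*48 + 45*27) = 19*(1440 + 1215) = 19*2655 = 50445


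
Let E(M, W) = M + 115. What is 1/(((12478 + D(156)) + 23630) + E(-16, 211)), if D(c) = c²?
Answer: 1/60543 ≈ 1.6517e-5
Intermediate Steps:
E(M, W) = 115 + M
1/(((12478 + D(156)) + 23630) + E(-16, 211)) = 1/(((12478 + 156²) + 23630) + (115 - 16)) = 1/(((12478 + 24336) + 23630) + 99) = 1/((36814 + 23630) + 99) = 1/(60444 + 99) = 1/60543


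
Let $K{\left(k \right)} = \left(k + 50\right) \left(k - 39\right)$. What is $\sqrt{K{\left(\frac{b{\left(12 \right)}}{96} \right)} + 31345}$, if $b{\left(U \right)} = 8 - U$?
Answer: $\frac{\sqrt{16931257}}{24} \approx 171.45$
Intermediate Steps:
$K{\left(k \right)} = \left(-39 + k\right) \left(50 + k\right)$ ($K{\left(k \right)} = \left(50 + k\right) \left(-39 + k\right) = \left(-39 + k\right) \left(50 + k\right)$)
$\sqrt{K{\left(\frac{b{\left(12 \right)}}{96} \right)} + 31345} = \sqrt{\left(-1950 + \left(\frac{8 - 12}{96}\right)^{2} + 11 \frac{8 - 12}{96}\right) + 31345} = \sqrt{\left(-1950 + \left(\left(8 - 12\right) \frac{1}{96}\right)^{2} + 11 \left(8 - 12\right) \frac{1}{96}\right) + 31345} = \sqrt{\left(-1950 + \left(\left(-4\right) \frac{1}{96}\right)^{2} + 11 \left(\left(-4\right) \frac{1}{96}\right)\right) + 31345} = \sqrt{\left(-1950 + \left(- \frac{1}{24}\right)^{2} + 11 \left(- \frac{1}{24}\right)\right) + 31345} = \sqrt{\left(-1950 + \frac{1}{576} - \frac{11}{24}\right) + 31345} = \sqrt{- \frac{1123463}{576} + 31345} = \sqrt{\frac{16931257}{576}} = \frac{\sqrt{16931257}}{24}$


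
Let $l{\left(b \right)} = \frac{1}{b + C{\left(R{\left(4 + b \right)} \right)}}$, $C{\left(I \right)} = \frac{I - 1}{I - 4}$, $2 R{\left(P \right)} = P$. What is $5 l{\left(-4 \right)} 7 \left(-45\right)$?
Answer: $420$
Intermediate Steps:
$R{\left(P \right)} = \frac{P}{2}$
$C{\left(I \right)} = \frac{-1 + I}{-4 + I}$
$l{\left(b \right)} = \frac{1}{b + \frac{1 + \frac{b}{2}}{-2 + \frac{b}{2}}}$ ($l{\left(b \right)} = \frac{1}{b + \frac{-1 + \frac{4 + b}{2}}{-4 + \frac{4 + b}{2}}} = \frac{1}{b + \frac{-1 + \left(2 + \frac{b}{2}\right)}{-4 + \left(2 + \frac{b}{2}\right)}} = \frac{1}{b + \frac{1 + \frac{b}{2}}{-2 + \frac{b}{2}}}$)
$5 l{\left(-4 \right)} 7 \left(-45\right) = 5 \frac{-4 - 4}{2 - 4 - 4 \left(-4 - 4\right)} 7 \left(-45\right) = 5 \frac{1}{2 - 4 - -32} \left(-8\right) 7 \left(-45\right) = 5 \frac{1}{2 - 4 + 32} \left(-8\right) 7 \left(-45\right) = 5 \cdot \frac{1}{30} \left(-8\right) 7 \left(-45\right) = 5 \left(- \frac{4}{15}\right) 7 \left(-45\right) = \left(- \frac{4}{3}\right) 7 \left(-45\right) = \left(- \frac{28}{3}\right) \left(-45\right) = 420$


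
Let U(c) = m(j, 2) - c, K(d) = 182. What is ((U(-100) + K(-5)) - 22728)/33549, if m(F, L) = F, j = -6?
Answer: -7484/11183 ≈ -0.66923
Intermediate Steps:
U(c) = -6 - c
((U(-100) + K(-5)) - 22728)/33549 = (((-6 - 1*(-100)) + 182) - 22728)/33549 = (((-6 + 100) + 182) - 22728)*(1/33549) = ((94 + 182) - 22728)*(1/33549) = (276 - 22728)*(1/33549) = -22452*1/33549 = -7484/11183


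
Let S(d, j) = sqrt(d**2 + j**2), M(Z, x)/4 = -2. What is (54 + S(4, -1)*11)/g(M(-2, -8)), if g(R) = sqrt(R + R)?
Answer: I*(-54 - 11*sqrt(17))/4 ≈ -24.839*I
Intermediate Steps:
M(Z, x) = -8 (M(Z, x) = 4*(-2) = -8)
g(R) = sqrt(2)*sqrt(R) (g(R) = sqrt(2*R) = sqrt(2)*sqrt(R))
(54 + S(4, -1)*11)/g(M(-2, -8)) = (54 + sqrt(4**2 + (-1)**2)*11)/((sqrt(2)*sqrt(-8))) = (54 + sqrt(16 + 1)*11)/((sqrt(2)*(2*I*sqrt(2)))) = (54 + sqrt(17)*11)/((4*I)) = (54 + 11*sqrt(17))*(-I/4) = -I*(54 + 11*sqrt(17))/4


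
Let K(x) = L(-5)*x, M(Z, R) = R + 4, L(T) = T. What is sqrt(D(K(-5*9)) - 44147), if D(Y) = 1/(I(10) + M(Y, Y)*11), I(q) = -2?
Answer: I*sqrt(279684000966)/2517 ≈ 210.11*I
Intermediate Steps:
M(Z, R) = 4 + R
K(x) = -5*x
D(Y) = 1/(42 + 11*Y) (D(Y) = 1/(-2 + (4 + Y)*11) = 1/(-2 + (44 + 11*Y)) = 1/(42 + 11*Y))
sqrt(D(K(-5*9)) - 44147) = sqrt(1/(42 + 11*(-(-25)*9)) - 44147) = sqrt(1/(42 + 11*(-5*(-45))) - 44147) = sqrt(1/(42 + 11*225) - 44147) = sqrt(1/(42 + 2475) - 44147) = sqrt(1/2517 - 44147) = sqrt(-111117998/2517) = I*sqrt(279684000966)/2517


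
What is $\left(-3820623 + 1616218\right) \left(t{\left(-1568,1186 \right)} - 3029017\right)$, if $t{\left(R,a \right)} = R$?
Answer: $6680636726925$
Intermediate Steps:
$\left(-3820623 + 1616218\right) \left(t{\left(-1568,1186 \right)} - 3029017\right) = \left(-3820623 + 1616218\right) \left(-1568 - 3029017\right) = \left(-2204405\right) \left(-3030585\right) = 6680636726925$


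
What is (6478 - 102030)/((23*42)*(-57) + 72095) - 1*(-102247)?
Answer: 1741477599/17033 ≈ 1.0224e+5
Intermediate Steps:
(6478 - 102030)/((23*42)*(-57) + 72095) - 1*(-102247) = -95552/(966*(-57) + 72095) + 102247 = -95552/(-55062 + 72095) + 102247 = -95552/17033 + 102247 = 1741477599/17033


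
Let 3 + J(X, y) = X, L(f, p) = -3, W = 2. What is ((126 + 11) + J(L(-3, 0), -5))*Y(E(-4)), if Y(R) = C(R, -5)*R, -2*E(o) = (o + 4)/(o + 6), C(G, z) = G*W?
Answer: 0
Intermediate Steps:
C(G, z) = 2*G (C(G, z) = G*2 = 2*G)
J(X, y) = -3 + X
E(o) = -(4 + o)/(2*(6 + o)) (E(o) = -(o + 4)/(2*(o + 6)) = -(4 + o)/(2*(6 + o)))
Y(R) = 2*R² (Y(R) = (2*R)*R = 2*R²)
((126 + 11) + J(L(-3, 0), -5))*Y(E(-4)) = ((126 + 11) + (-3 - 3))*(2*((-4 - 1*(-4))/(2*(6 - 4)))²) = (137 - 6)*(2*((½)*(-4 + 4)/2)²) = 131*(2*((½)*(½)*0)²) = 131*(2*0²) = 131*(2*0) = 131*0 = 0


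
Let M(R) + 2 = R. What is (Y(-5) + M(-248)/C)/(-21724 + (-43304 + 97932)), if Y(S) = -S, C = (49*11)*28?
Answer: 12535/82764528 ≈ 0.00015145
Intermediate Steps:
M(R) = -2 + R
C = 15092 (C = 539*28 = 15092)
(Y(-5) + M(-248)/C)/(-21724 + (-43304 + 97932)) = (-1*(-5) + (-2 - 248)/15092)/(-21724 + (-43304 + 97932)) = (5 - 250*1/15092)/(-21724 + 54628) = (5 - 125/7546)/32904 = (37605/7546)*(1/32904) = 12535/82764528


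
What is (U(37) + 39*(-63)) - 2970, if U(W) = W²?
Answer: -4058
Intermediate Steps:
(U(37) + 39*(-63)) - 2970 = (37² + 39*(-63)) - 2970 = (1369 - 2457) - 2970 = -1088 - 2970 = -4058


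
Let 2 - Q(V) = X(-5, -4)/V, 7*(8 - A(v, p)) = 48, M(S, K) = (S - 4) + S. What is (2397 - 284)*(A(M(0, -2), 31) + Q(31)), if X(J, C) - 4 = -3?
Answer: 1426275/217 ≈ 6572.7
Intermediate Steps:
X(J, C) = 1 (X(J, C) = 4 - 3 = 1)
M(S, K) = -4 + 2*S (M(S, K) = (-4 + S) + S = -4 + 2*S)
A(v, p) = 8/7 (A(v, p) = 8 - ⅐*48 = 8 - 48/7 = 8/7)
Q(V) = 2 - 1/V
(2397 - 284)*(A(M(0, -2), 31) + Q(31)) = (2397 - 284)*(8/7 + (2 - 1/31)) = 2113*(8/7 + (2 - 1*1/31)) = 2113*(8/7 + (2 - 1/31)) = 2113*(8/7 + 61/31) = 2113*(675/217) = 1426275/217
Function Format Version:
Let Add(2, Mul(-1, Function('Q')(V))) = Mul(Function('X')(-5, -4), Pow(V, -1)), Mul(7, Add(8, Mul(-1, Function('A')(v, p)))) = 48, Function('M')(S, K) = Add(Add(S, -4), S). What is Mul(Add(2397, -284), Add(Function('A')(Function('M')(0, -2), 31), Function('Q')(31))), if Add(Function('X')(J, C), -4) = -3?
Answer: Rational(1426275, 217) ≈ 6572.7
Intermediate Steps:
Function('X')(J, C) = 1 (Function('X')(J, C) = Add(4, -3) = 1)
Function('M')(S, K) = Add(-4, Mul(2, S)) (Function('M')(S, K) = Add(Add(-4, S), S) = Add(-4, Mul(2, S)))
Function('A')(v, p) = Rational(8, 7) (Function('A')(v, p) = Add(8, Mul(Rational(-1, 7), 48)) = Add(8, Rational(-48, 7)) = Rational(8, 7))
Function('Q')(V) = Add(2, Mul(-1, Pow(V, -1))) (Function('Q')(V) = Add(2, Mul(-1, Mul(1, Pow(V, -1)))) = Add(2, Mul(-1, Pow(V, -1))))
Mul(Add(2397, -284), Add(Function('A')(Function('M')(0, -2), 31), Function('Q')(31))) = Mul(Add(2397, -284), Add(Rational(8, 7), Add(2, Mul(-1, Pow(31, -1))))) = Mul(2113, Add(Rational(8, 7), Add(2, Mul(-1, Rational(1, 31))))) = Mul(2113, Add(Rational(8, 7), Add(2, Rational(-1, 31)))) = Mul(2113, Add(Rational(8, 7), Rational(61, 31))) = Mul(2113, Rational(675, 217)) = Rational(1426275, 217)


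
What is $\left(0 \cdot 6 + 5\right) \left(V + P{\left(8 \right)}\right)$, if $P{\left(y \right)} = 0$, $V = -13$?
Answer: $-65$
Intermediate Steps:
$\left(0 \cdot 6 + 5\right) \left(V + P{\left(8 \right)}\right) = \left(0 \cdot 6 + 5\right) \left(-13 + 0\right) = \left(0 + 5\right) \left(-13\right) = 5 \left(-13\right) = -65$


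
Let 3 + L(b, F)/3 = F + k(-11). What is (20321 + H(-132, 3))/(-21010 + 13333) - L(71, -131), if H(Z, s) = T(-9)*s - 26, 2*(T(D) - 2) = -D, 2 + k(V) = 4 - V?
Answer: 1844291/5118 ≈ 360.35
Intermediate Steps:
k(V) = 2 - V (k(V) = -2 + (4 - V) = 2 - V)
T(D) = 2 - D/2 (T(D) = 2 + (-D)/2 = 2 - D/2)
H(Z, s) = -26 + 13*s/2 (H(Z, s) = (2 - ½*(-9))*s - 26 = (2 + 9/2)*s - 26 = 13*s/2 - 26 = -26 + 13*s/2)
L(b, F) = 30 + 3*F (L(b, F) = -9 + 3*(F + (2 - 1*(-11))) = -9 + 3*(F + (2 + 11)) = -9 + 3*(F + 13) = -9 + 3*(13 + F) = -9 + (39 + 3*F) = 30 + 3*F)
(20321 + H(-132, 3))/(-21010 + 13333) - L(71, -131) = (20321 + (-26 + (13/2)*3))/(-21010 + 13333) - (30 + 3*(-131)) = (20321 + (-26 + 39/2))/(-7677) - (30 - 393) = (20321 - 13/2)*(-1/7677) - 1*(-363) = (40629/2)*(-1/7677) + 363 = -13543/5118 + 363 = 1844291/5118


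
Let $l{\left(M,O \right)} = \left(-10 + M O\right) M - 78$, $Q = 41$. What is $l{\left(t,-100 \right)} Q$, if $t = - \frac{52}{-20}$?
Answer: $-31980$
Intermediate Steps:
$t = \frac{13}{5}$ ($t = \left(-52\right) \left(- \frac{1}{20}\right) = \frac{13}{5} \approx 2.6$)
$l{\left(M,O \right)} = -78 + M \left(-10 + M O\right)$ ($l{\left(M,O \right)} = M \left(-10 + M O\right) - 78 = -78 + M \left(-10 + M O\right)$)
$l{\left(t,-100 \right)} Q = \left(-78 - 26 - 100 \left(\frac{13}{5}\right)^{2}\right) 41 = \left(-78 - 26 - 676\right) 41 = \left(-780\right) 41 = -31980$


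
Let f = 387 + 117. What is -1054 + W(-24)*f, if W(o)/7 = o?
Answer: -85726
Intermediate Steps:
f = 504
W(o) = 7*o
-1054 + W(-24)*f = -1054 + (7*(-24))*504 = -1054 - 168*504 = -1054 - 84672 = -85726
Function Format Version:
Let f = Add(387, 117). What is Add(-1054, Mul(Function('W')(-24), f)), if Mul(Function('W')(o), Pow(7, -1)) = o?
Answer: -85726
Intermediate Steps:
f = 504
Function('W')(o) = Mul(7, o)
Add(-1054, Mul(Function('W')(-24), f)) = Add(-1054, Mul(Mul(7, -24), 504)) = Add(-1054, Mul(-168, 504)) = Add(-1054, -84672) = -85726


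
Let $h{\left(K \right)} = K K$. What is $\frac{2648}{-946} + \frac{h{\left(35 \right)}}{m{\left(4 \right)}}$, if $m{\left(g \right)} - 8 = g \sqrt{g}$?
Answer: $\frac{558241}{7568} \approx 73.763$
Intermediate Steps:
$h{\left(K \right)} = K^{2}$
$m{\left(g \right)} = 8 + g^{\frac{3}{2}}$ ($m{\left(g \right)} = 8 + g \sqrt{g} = 8 + g^{\frac{3}{2}}$)
$\frac{2648}{-946} + \frac{h{\left(35 \right)}}{m{\left(4 \right)}} = \frac{2648}{-946} + \frac{35^{2}}{8 + 4^{\frac{3}{2}}} = 2648 \left(- \frac{1}{946}\right) + \frac{1225}{8 + 8} = - \frac{1324}{473} + \frac{1225}{16} = \frac{558241}{7568}$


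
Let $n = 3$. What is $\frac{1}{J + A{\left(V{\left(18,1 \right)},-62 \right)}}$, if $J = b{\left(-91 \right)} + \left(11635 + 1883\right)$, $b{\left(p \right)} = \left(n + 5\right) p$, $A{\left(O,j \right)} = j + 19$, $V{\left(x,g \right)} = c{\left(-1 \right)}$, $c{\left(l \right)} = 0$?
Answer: $\frac{1}{12747} \approx 7.845 \cdot 10^{-5}$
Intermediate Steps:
$V{\left(x,g \right)} = 0$
$A{\left(O,j \right)} = 19 + j$
$b{\left(p \right)} = 8 p$ ($b{\left(p \right)} = \left(3 + 5\right) p = 8 p$)
$J = 12790$ ($J = 8 \left(-91\right) + \left(11635 + 1883\right) = -728 + 13518 = 12790$)
$\frac{1}{J + A{\left(V{\left(18,1 \right)},-62 \right)}} = \frac{1}{12790 + \left(19 - 62\right)} = \frac{1}{12790 - 43} = \frac{1}{12747}$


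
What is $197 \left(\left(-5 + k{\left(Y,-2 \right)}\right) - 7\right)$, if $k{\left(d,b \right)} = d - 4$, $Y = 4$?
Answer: $-2364$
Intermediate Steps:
$k{\left(d,b \right)} = -4 + d$ ($k{\left(d,b \right)} = d - 4 = -4 + d$)
$197 \left(\left(-5 + k{\left(Y,-2 \right)}\right) - 7\right) = 197 \left(\left(-5 + \left(-4 + 4\right)\right) - 7\right) = 197 \left(\left(-5 + 0\right) - 7\right) = 197 \left(-5 - 7\right) = 197 \left(-12\right) = -2364$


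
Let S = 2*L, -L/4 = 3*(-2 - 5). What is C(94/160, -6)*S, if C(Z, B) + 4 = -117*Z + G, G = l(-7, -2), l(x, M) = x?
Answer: -133959/10 ≈ -13396.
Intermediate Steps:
L = 84 (L = -12*(-2 - 5) = -12*(-7) = -4*(-21) = 84)
G = -7
S = 168 (S = 2*84 = 168)
C(Z, B) = -11 - 117*Z (C(Z, B) = -4 + (-117*Z - 7) = -4 + (-7 - 117*Z) = -11 - 117*Z)
C(94/160, -6)*S = (-11 - 10998/160)*168 = (-11 - 117*47/80)*168 = (-11 - 5499/80)*168 = -6379/80*168 = -133959/10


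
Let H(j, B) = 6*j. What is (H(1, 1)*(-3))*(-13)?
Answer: 234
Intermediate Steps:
(H(1, 1)*(-3))*(-13) = ((6*1)*(-3))*(-13) = (6*(-3))*(-13) = -18*(-13) = 234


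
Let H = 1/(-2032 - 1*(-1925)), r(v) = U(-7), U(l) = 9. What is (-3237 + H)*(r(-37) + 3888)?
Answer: -1349764920/107 ≈ -1.2615e+7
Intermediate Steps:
r(v) = 9
H = -1/107 (H = 1/(-2032 + 1925) = 1/(-107) = -1/107 ≈ -0.0093458)
(-3237 + H)*(r(-37) + 3888) = (-3237 - 1/107)*(9 + 3888) = -346360/107*3897 = -1349764920/107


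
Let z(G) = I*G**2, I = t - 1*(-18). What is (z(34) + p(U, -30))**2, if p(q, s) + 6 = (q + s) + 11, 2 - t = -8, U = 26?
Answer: 1047752161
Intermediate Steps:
t = 10 (t = 2 - 1*(-8) = 2 + 8 = 10)
I = 28 (I = 10 - 1*(-18) = 10 + 18 = 28)
p(q, s) = 5 + q + s (p(q, s) = -6 + ((q + s) + 11) = -6 + (11 + q + s) = 5 + q + s)
z(G) = 28*G**2
(z(34) + p(U, -30))**2 = (28*34**2 + (5 + 26 - 30))**2 = (28*1156 + 1)**2 = (32368 + 1)**2 = 32369**2 = 1047752161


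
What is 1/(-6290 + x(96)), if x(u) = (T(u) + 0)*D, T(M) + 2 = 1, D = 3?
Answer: -1/6293 ≈ -0.00015891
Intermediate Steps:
T(M) = -1 (T(M) = -2 + 1 = -1)
x(u) = -3 (x(u) = (-1 + 0)*3 = -1*3 = -3)
1/(-6290 + x(96)) = 1/(-6290 - 3) = 1/(-6293) = -1/6293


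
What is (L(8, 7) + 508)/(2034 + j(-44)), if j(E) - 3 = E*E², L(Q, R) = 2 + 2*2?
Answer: -514/83147 ≈ -0.0061818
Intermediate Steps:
L(Q, R) = 6 (L(Q, R) = 2 + 4 = 6)
j(E) = 3 + E³ (j(E) = 3 + E*E² = 3 + E³)
(L(8, 7) + 508)/(2034 + j(-44)) = (6 + 508)/(2034 + (3 + (-44)³)) = 514/(2034 + (3 - 85184)) = 514/(2034 - 85181) = 514/(-83147) = 514*(-1/83147) = -514/83147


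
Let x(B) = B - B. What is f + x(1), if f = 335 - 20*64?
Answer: -945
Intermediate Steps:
x(B) = 0
f = -945 (f = 335 - 1280 = -945)
f + x(1) = -945 + 0 = -945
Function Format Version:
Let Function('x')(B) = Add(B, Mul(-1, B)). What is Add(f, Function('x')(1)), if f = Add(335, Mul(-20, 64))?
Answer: -945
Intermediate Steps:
Function('x')(B) = 0
f = -945 (f = Add(335, -1280) = -945)
Add(f, Function('x')(1)) = Add(-945, 0) = -945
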